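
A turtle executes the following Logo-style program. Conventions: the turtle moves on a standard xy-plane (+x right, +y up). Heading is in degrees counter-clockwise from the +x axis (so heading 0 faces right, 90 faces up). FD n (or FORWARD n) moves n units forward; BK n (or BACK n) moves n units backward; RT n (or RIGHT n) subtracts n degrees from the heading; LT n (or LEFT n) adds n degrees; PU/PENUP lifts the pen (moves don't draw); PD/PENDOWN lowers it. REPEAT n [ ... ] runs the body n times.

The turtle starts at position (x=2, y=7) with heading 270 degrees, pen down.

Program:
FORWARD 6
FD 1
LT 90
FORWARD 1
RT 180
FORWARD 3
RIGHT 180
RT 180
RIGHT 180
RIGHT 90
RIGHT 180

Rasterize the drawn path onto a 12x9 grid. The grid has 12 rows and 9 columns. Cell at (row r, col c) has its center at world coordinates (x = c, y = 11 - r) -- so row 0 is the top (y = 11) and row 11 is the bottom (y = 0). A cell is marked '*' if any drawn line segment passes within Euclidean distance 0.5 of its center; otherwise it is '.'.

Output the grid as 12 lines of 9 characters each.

Answer: .........
.........
.........
.........
..*......
..*......
..*......
..*......
..*......
..*......
..*......
****.....

Derivation:
Segment 0: (2,7) -> (2,1)
Segment 1: (2,1) -> (2,0)
Segment 2: (2,0) -> (3,-0)
Segment 3: (3,-0) -> (-0,0)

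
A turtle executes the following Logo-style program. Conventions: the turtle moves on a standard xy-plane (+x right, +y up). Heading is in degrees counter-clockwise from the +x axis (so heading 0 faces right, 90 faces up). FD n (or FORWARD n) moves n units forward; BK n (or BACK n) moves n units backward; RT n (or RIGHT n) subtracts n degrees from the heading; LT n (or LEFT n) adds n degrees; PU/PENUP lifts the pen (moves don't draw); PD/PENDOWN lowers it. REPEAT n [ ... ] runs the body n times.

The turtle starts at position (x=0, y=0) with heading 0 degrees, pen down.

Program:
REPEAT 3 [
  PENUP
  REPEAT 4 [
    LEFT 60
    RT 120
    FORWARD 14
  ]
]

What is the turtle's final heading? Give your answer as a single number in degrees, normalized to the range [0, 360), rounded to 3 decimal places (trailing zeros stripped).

Executing turtle program step by step:
Start: pos=(0,0), heading=0, pen down
REPEAT 3 [
  -- iteration 1/3 --
  PU: pen up
  REPEAT 4 [
    -- iteration 1/4 --
    LT 60: heading 0 -> 60
    RT 120: heading 60 -> 300
    FD 14: (0,0) -> (7,-12.124) [heading=300, move]
    -- iteration 2/4 --
    LT 60: heading 300 -> 0
    RT 120: heading 0 -> 240
    FD 14: (7,-12.124) -> (0,-24.249) [heading=240, move]
    -- iteration 3/4 --
    LT 60: heading 240 -> 300
    RT 120: heading 300 -> 180
    FD 14: (0,-24.249) -> (-14,-24.249) [heading=180, move]
    -- iteration 4/4 --
    LT 60: heading 180 -> 240
    RT 120: heading 240 -> 120
    FD 14: (-14,-24.249) -> (-21,-12.124) [heading=120, move]
  ]
  -- iteration 2/3 --
  PU: pen up
  REPEAT 4 [
    -- iteration 1/4 --
    LT 60: heading 120 -> 180
    RT 120: heading 180 -> 60
    FD 14: (-21,-12.124) -> (-14,0) [heading=60, move]
    -- iteration 2/4 --
    LT 60: heading 60 -> 120
    RT 120: heading 120 -> 0
    FD 14: (-14,0) -> (0,0) [heading=0, move]
    -- iteration 3/4 --
    LT 60: heading 0 -> 60
    RT 120: heading 60 -> 300
    FD 14: (0,0) -> (7,-12.124) [heading=300, move]
    -- iteration 4/4 --
    LT 60: heading 300 -> 0
    RT 120: heading 0 -> 240
    FD 14: (7,-12.124) -> (0,-24.249) [heading=240, move]
  ]
  -- iteration 3/3 --
  PU: pen up
  REPEAT 4 [
    -- iteration 1/4 --
    LT 60: heading 240 -> 300
    RT 120: heading 300 -> 180
    FD 14: (0,-24.249) -> (-14,-24.249) [heading=180, move]
    -- iteration 2/4 --
    LT 60: heading 180 -> 240
    RT 120: heading 240 -> 120
    FD 14: (-14,-24.249) -> (-21,-12.124) [heading=120, move]
    -- iteration 3/4 --
    LT 60: heading 120 -> 180
    RT 120: heading 180 -> 60
    FD 14: (-21,-12.124) -> (-14,0) [heading=60, move]
    -- iteration 4/4 --
    LT 60: heading 60 -> 120
    RT 120: heading 120 -> 0
    FD 14: (-14,0) -> (0,0) [heading=0, move]
  ]
]
Final: pos=(0,0), heading=0, 0 segment(s) drawn

Answer: 0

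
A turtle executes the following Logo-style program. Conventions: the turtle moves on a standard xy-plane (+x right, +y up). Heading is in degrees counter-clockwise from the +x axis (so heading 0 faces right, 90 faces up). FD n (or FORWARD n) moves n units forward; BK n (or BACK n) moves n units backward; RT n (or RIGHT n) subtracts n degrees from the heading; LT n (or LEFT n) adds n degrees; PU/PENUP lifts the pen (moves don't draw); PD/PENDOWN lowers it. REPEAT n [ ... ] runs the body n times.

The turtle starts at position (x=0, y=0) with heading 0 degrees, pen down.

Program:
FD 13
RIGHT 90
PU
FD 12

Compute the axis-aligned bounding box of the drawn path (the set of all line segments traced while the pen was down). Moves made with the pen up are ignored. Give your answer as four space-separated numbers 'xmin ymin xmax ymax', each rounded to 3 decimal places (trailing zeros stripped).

Answer: 0 0 13 0

Derivation:
Executing turtle program step by step:
Start: pos=(0,0), heading=0, pen down
FD 13: (0,0) -> (13,0) [heading=0, draw]
RT 90: heading 0 -> 270
PU: pen up
FD 12: (13,0) -> (13,-12) [heading=270, move]
Final: pos=(13,-12), heading=270, 1 segment(s) drawn

Segment endpoints: x in {0, 13}, y in {0}
xmin=0, ymin=0, xmax=13, ymax=0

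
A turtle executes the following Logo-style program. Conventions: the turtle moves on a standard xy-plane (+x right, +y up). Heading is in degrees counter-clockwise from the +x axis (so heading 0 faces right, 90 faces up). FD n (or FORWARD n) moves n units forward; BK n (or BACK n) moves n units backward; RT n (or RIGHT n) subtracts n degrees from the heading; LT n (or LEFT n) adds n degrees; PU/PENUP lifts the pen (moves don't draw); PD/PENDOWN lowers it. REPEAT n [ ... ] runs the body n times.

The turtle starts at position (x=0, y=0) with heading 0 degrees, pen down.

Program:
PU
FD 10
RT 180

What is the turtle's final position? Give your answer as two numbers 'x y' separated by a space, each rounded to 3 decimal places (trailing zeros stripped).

Answer: 10 0

Derivation:
Executing turtle program step by step:
Start: pos=(0,0), heading=0, pen down
PU: pen up
FD 10: (0,0) -> (10,0) [heading=0, move]
RT 180: heading 0 -> 180
Final: pos=(10,0), heading=180, 0 segment(s) drawn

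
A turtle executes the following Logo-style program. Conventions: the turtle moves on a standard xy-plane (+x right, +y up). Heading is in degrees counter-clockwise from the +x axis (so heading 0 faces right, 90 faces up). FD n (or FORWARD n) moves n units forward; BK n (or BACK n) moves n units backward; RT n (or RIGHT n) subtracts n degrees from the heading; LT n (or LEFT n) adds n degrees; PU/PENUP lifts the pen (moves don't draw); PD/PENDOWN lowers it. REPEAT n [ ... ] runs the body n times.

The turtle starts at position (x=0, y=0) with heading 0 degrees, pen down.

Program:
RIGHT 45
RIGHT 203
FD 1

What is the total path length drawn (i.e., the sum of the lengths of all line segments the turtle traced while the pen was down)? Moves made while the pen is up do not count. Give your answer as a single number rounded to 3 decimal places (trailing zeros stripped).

Answer: 1

Derivation:
Executing turtle program step by step:
Start: pos=(0,0), heading=0, pen down
RT 45: heading 0 -> 315
RT 203: heading 315 -> 112
FD 1: (0,0) -> (-0.375,0.927) [heading=112, draw]
Final: pos=(-0.375,0.927), heading=112, 1 segment(s) drawn

Segment lengths:
  seg 1: (0,0) -> (-0.375,0.927), length = 1
Total = 1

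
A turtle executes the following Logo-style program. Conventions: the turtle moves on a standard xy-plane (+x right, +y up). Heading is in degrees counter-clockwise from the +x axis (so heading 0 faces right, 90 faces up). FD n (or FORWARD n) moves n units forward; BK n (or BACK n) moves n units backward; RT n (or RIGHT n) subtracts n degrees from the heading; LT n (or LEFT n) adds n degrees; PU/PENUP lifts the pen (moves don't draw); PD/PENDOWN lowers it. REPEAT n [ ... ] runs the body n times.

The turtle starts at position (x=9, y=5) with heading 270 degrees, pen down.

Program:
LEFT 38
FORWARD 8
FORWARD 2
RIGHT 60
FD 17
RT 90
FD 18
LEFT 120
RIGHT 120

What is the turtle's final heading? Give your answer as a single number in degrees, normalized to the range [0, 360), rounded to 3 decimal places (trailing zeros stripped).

Answer: 158

Derivation:
Executing turtle program step by step:
Start: pos=(9,5), heading=270, pen down
LT 38: heading 270 -> 308
FD 8: (9,5) -> (13.925,-1.304) [heading=308, draw]
FD 2: (13.925,-1.304) -> (15.157,-2.88) [heading=308, draw]
RT 60: heading 308 -> 248
FD 17: (15.157,-2.88) -> (8.788,-18.642) [heading=248, draw]
RT 90: heading 248 -> 158
FD 18: (8.788,-18.642) -> (-7.901,-11.899) [heading=158, draw]
LT 120: heading 158 -> 278
RT 120: heading 278 -> 158
Final: pos=(-7.901,-11.899), heading=158, 4 segment(s) drawn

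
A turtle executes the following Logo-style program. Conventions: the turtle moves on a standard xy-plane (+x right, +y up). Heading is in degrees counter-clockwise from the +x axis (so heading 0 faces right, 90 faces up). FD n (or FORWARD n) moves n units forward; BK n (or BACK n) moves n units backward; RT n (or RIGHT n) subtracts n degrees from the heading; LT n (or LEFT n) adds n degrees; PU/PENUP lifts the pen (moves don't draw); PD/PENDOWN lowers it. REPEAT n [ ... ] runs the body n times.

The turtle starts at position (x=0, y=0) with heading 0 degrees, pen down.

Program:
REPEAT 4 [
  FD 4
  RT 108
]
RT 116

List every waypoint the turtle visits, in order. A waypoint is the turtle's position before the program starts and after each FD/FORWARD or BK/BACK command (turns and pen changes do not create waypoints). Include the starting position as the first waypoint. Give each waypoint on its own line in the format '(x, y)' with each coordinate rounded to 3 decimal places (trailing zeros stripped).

Answer: (0, 0)
(4, 0)
(2.764, -3.804)
(-0.472, -1.453)
(2.764, 0.898)

Derivation:
Executing turtle program step by step:
Start: pos=(0,0), heading=0, pen down
REPEAT 4 [
  -- iteration 1/4 --
  FD 4: (0,0) -> (4,0) [heading=0, draw]
  RT 108: heading 0 -> 252
  -- iteration 2/4 --
  FD 4: (4,0) -> (2.764,-3.804) [heading=252, draw]
  RT 108: heading 252 -> 144
  -- iteration 3/4 --
  FD 4: (2.764,-3.804) -> (-0.472,-1.453) [heading=144, draw]
  RT 108: heading 144 -> 36
  -- iteration 4/4 --
  FD 4: (-0.472,-1.453) -> (2.764,0.898) [heading=36, draw]
  RT 108: heading 36 -> 288
]
RT 116: heading 288 -> 172
Final: pos=(2.764,0.898), heading=172, 4 segment(s) drawn
Waypoints (5 total):
(0, 0)
(4, 0)
(2.764, -3.804)
(-0.472, -1.453)
(2.764, 0.898)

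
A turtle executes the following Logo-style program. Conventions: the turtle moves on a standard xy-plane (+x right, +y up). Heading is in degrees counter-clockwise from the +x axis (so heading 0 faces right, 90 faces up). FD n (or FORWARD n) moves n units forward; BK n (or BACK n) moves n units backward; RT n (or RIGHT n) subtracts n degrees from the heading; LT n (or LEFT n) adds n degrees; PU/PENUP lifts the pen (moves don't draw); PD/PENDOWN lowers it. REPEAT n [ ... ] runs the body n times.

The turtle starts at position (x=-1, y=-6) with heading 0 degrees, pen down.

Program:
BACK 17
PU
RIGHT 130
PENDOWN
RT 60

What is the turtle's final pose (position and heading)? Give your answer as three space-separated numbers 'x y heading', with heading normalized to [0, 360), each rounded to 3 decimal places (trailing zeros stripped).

Executing turtle program step by step:
Start: pos=(-1,-6), heading=0, pen down
BK 17: (-1,-6) -> (-18,-6) [heading=0, draw]
PU: pen up
RT 130: heading 0 -> 230
PD: pen down
RT 60: heading 230 -> 170
Final: pos=(-18,-6), heading=170, 1 segment(s) drawn

Answer: -18 -6 170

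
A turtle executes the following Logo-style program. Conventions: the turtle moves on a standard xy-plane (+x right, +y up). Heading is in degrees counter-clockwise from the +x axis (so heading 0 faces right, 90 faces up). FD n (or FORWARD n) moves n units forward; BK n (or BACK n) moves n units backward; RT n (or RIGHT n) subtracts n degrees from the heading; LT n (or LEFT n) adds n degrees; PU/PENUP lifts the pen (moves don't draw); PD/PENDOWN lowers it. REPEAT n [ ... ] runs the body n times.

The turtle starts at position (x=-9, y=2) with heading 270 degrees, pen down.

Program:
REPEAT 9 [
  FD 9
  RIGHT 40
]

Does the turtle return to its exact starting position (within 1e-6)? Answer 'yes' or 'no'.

Executing turtle program step by step:
Start: pos=(-9,2), heading=270, pen down
REPEAT 9 [
  -- iteration 1/9 --
  FD 9: (-9,2) -> (-9,-7) [heading=270, draw]
  RT 40: heading 270 -> 230
  -- iteration 2/9 --
  FD 9: (-9,-7) -> (-14.785,-13.894) [heading=230, draw]
  RT 40: heading 230 -> 190
  -- iteration 3/9 --
  FD 9: (-14.785,-13.894) -> (-23.648,-15.457) [heading=190, draw]
  RT 40: heading 190 -> 150
  -- iteration 4/9 --
  FD 9: (-23.648,-15.457) -> (-31.443,-10.957) [heading=150, draw]
  RT 40: heading 150 -> 110
  -- iteration 5/9 --
  FD 9: (-31.443,-10.957) -> (-34.521,-2.5) [heading=110, draw]
  RT 40: heading 110 -> 70
  -- iteration 6/9 --
  FD 9: (-34.521,-2.5) -> (-31.443,5.957) [heading=70, draw]
  RT 40: heading 70 -> 30
  -- iteration 7/9 --
  FD 9: (-31.443,5.957) -> (-23.648,10.457) [heading=30, draw]
  RT 40: heading 30 -> 350
  -- iteration 8/9 --
  FD 9: (-23.648,10.457) -> (-14.785,8.894) [heading=350, draw]
  RT 40: heading 350 -> 310
  -- iteration 9/9 --
  FD 9: (-14.785,8.894) -> (-9,2) [heading=310, draw]
  RT 40: heading 310 -> 270
]
Final: pos=(-9,2), heading=270, 9 segment(s) drawn

Start position: (-9, 2)
Final position: (-9, 2)
Distance = 0; < 1e-6 -> CLOSED

Answer: yes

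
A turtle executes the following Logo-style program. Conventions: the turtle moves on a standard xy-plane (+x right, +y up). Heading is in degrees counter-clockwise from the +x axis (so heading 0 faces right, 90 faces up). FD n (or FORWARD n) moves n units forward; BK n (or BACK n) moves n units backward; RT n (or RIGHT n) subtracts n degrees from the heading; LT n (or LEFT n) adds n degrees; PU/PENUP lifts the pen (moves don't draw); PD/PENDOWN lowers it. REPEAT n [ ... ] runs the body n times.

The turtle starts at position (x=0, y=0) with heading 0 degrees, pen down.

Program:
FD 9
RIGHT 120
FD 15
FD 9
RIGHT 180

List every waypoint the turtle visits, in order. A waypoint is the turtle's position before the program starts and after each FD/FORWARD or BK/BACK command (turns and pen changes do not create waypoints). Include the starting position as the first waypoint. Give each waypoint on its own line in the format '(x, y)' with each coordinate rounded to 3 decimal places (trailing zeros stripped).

Answer: (0, 0)
(9, 0)
(1.5, -12.99)
(-3, -20.785)

Derivation:
Executing turtle program step by step:
Start: pos=(0,0), heading=0, pen down
FD 9: (0,0) -> (9,0) [heading=0, draw]
RT 120: heading 0 -> 240
FD 15: (9,0) -> (1.5,-12.99) [heading=240, draw]
FD 9: (1.5,-12.99) -> (-3,-20.785) [heading=240, draw]
RT 180: heading 240 -> 60
Final: pos=(-3,-20.785), heading=60, 3 segment(s) drawn
Waypoints (4 total):
(0, 0)
(9, 0)
(1.5, -12.99)
(-3, -20.785)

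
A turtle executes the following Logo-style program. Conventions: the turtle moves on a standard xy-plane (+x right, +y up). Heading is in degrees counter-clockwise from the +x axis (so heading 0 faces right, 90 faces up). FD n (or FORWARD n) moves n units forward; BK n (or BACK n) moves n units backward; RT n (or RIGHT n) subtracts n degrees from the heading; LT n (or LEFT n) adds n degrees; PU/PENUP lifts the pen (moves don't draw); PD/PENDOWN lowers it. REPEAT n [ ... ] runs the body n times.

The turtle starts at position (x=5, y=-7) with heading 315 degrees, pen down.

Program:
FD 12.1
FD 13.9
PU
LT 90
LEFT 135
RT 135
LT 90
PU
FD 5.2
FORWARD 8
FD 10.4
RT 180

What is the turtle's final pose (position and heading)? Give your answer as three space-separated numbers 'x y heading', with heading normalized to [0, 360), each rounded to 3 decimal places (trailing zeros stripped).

Executing turtle program step by step:
Start: pos=(5,-7), heading=315, pen down
FD 12.1: (5,-7) -> (13.556,-15.556) [heading=315, draw]
FD 13.9: (13.556,-15.556) -> (23.385,-25.385) [heading=315, draw]
PU: pen up
LT 90: heading 315 -> 45
LT 135: heading 45 -> 180
RT 135: heading 180 -> 45
LT 90: heading 45 -> 135
PU: pen up
FD 5.2: (23.385,-25.385) -> (19.708,-21.708) [heading=135, move]
FD 8: (19.708,-21.708) -> (14.051,-16.051) [heading=135, move]
FD 10.4: (14.051,-16.051) -> (6.697,-8.697) [heading=135, move]
RT 180: heading 135 -> 315
Final: pos=(6.697,-8.697), heading=315, 2 segment(s) drawn

Answer: 6.697 -8.697 315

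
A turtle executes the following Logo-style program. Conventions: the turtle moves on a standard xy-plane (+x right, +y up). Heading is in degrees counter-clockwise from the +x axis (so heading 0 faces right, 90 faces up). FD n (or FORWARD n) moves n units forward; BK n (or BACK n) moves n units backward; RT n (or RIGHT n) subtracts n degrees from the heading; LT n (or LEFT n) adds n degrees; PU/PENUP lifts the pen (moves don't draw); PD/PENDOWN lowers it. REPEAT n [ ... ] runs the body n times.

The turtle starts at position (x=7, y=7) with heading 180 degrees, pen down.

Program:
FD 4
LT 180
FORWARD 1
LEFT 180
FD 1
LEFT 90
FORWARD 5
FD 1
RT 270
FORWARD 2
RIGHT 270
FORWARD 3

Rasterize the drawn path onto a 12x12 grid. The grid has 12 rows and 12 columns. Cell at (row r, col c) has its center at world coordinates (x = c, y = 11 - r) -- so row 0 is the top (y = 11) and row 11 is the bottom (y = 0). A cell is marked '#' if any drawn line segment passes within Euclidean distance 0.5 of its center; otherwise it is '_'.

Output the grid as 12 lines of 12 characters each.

Answer: ____________
____________
____________
____________
___#####____
___#________
___#________
___#_#______
___#_#______
___#_#______
___###______
____________

Derivation:
Segment 0: (7,7) -> (3,7)
Segment 1: (3,7) -> (4,7)
Segment 2: (4,7) -> (3,7)
Segment 3: (3,7) -> (3,2)
Segment 4: (3,2) -> (3,1)
Segment 5: (3,1) -> (5,1)
Segment 6: (5,1) -> (5,4)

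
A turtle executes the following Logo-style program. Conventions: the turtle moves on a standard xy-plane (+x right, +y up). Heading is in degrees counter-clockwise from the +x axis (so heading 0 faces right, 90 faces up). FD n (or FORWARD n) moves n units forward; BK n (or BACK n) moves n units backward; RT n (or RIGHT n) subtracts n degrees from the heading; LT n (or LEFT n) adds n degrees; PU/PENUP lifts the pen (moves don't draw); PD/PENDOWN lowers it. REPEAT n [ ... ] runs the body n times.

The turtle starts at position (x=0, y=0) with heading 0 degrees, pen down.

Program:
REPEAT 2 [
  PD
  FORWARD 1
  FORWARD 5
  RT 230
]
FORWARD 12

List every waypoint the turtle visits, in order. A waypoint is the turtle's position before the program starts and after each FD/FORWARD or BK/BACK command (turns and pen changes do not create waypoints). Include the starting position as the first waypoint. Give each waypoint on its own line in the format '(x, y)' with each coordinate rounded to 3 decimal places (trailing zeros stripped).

Executing turtle program step by step:
Start: pos=(0,0), heading=0, pen down
REPEAT 2 [
  -- iteration 1/2 --
  PD: pen down
  FD 1: (0,0) -> (1,0) [heading=0, draw]
  FD 5: (1,0) -> (6,0) [heading=0, draw]
  RT 230: heading 0 -> 130
  -- iteration 2/2 --
  PD: pen down
  FD 1: (6,0) -> (5.357,0.766) [heading=130, draw]
  FD 5: (5.357,0.766) -> (2.143,4.596) [heading=130, draw]
  RT 230: heading 130 -> 260
]
FD 12: (2.143,4.596) -> (0.059,-7.221) [heading=260, draw]
Final: pos=(0.059,-7.221), heading=260, 5 segment(s) drawn
Waypoints (6 total):
(0, 0)
(1, 0)
(6, 0)
(5.357, 0.766)
(2.143, 4.596)
(0.059, -7.221)

Answer: (0, 0)
(1, 0)
(6, 0)
(5.357, 0.766)
(2.143, 4.596)
(0.059, -7.221)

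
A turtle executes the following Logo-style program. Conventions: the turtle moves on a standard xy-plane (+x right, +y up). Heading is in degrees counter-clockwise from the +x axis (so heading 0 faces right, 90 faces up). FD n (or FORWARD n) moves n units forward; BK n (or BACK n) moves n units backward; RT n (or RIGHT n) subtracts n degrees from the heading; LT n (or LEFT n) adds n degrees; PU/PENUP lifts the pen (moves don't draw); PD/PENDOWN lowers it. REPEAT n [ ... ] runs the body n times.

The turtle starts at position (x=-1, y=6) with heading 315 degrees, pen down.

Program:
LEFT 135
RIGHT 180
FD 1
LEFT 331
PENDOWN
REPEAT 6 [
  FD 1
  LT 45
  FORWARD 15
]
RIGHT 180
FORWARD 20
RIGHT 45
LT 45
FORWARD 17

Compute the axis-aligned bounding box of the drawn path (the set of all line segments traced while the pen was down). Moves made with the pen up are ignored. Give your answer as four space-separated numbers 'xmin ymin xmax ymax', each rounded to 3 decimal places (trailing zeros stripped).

Answer: -1.485 -19.012 54.888 22.045

Derivation:
Executing turtle program step by step:
Start: pos=(-1,6), heading=315, pen down
LT 135: heading 315 -> 90
RT 180: heading 90 -> 270
FD 1: (-1,6) -> (-1,5) [heading=270, draw]
LT 331: heading 270 -> 241
PD: pen down
REPEAT 6 [
  -- iteration 1/6 --
  FD 1: (-1,5) -> (-1.485,4.125) [heading=241, draw]
  LT 45: heading 241 -> 286
  FD 15: (-1.485,4.125) -> (2.65,-10.294) [heading=286, draw]
  -- iteration 2/6 --
  FD 1: (2.65,-10.294) -> (2.925,-11.255) [heading=286, draw]
  LT 45: heading 286 -> 331
  FD 15: (2.925,-11.255) -> (16.045,-18.527) [heading=331, draw]
  -- iteration 3/6 --
  FD 1: (16.045,-18.527) -> (16.919,-19.012) [heading=331, draw]
  LT 45: heading 331 -> 16
  FD 15: (16.919,-19.012) -> (31.338,-14.877) [heading=16, draw]
  -- iteration 4/6 --
  FD 1: (31.338,-14.877) -> (32.299,-14.602) [heading=16, draw]
  LT 45: heading 16 -> 61
  FD 15: (32.299,-14.602) -> (39.572,-1.482) [heading=61, draw]
  -- iteration 5/6 --
  FD 1: (39.572,-1.482) -> (40.056,-0.608) [heading=61, draw]
  LT 45: heading 61 -> 106
  FD 15: (40.056,-0.608) -> (35.922,13.811) [heading=106, draw]
  -- iteration 6/6 --
  FD 1: (35.922,13.811) -> (35.646,14.773) [heading=106, draw]
  LT 45: heading 106 -> 151
  FD 15: (35.646,14.773) -> (22.527,22.045) [heading=151, draw]
]
RT 180: heading 151 -> 331
FD 20: (22.527,22.045) -> (40.019,12.348) [heading=331, draw]
RT 45: heading 331 -> 286
LT 45: heading 286 -> 331
FD 17: (40.019,12.348) -> (54.888,4.107) [heading=331, draw]
Final: pos=(54.888,4.107), heading=331, 15 segment(s) drawn

Segment endpoints: x in {-1.485, -1, -1, 2.65, 2.925, 16.045, 16.919, 22.527, 31.338, 32.299, 35.646, 35.922, 39.572, 40.019, 40.056, 54.888}, y in {-19.012, -18.527, -14.877, -14.602, -11.255, -10.294, -1.482, -0.608, 4.107, 4.125, 5, 6, 12.348, 13.811, 14.773, 22.045}
xmin=-1.485, ymin=-19.012, xmax=54.888, ymax=22.045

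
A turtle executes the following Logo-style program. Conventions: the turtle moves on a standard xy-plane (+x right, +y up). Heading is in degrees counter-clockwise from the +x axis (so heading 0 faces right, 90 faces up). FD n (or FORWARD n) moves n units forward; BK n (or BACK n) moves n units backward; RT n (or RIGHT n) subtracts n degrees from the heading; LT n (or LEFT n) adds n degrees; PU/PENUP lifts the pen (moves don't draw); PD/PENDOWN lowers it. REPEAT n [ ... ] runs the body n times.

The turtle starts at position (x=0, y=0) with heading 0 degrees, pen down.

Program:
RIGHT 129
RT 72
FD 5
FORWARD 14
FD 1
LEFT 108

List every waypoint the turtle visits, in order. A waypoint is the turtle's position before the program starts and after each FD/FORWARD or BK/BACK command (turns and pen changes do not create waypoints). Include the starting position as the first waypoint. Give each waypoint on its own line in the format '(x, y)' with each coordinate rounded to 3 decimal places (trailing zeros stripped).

Executing turtle program step by step:
Start: pos=(0,0), heading=0, pen down
RT 129: heading 0 -> 231
RT 72: heading 231 -> 159
FD 5: (0,0) -> (-4.668,1.792) [heading=159, draw]
FD 14: (-4.668,1.792) -> (-17.738,6.809) [heading=159, draw]
FD 1: (-17.738,6.809) -> (-18.672,7.167) [heading=159, draw]
LT 108: heading 159 -> 267
Final: pos=(-18.672,7.167), heading=267, 3 segment(s) drawn
Waypoints (4 total):
(0, 0)
(-4.668, 1.792)
(-17.738, 6.809)
(-18.672, 7.167)

Answer: (0, 0)
(-4.668, 1.792)
(-17.738, 6.809)
(-18.672, 7.167)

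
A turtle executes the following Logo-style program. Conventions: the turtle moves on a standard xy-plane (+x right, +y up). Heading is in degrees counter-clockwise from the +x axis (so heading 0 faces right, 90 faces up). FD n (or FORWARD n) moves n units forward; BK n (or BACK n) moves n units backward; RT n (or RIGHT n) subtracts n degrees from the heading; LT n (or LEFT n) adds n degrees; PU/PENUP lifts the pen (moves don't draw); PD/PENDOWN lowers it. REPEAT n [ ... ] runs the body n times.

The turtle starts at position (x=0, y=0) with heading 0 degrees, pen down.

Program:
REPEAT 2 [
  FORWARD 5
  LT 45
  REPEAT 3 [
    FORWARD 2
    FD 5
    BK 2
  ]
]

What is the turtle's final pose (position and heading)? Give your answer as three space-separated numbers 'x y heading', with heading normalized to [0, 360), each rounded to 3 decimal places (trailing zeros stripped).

Executing turtle program step by step:
Start: pos=(0,0), heading=0, pen down
REPEAT 2 [
  -- iteration 1/2 --
  FD 5: (0,0) -> (5,0) [heading=0, draw]
  LT 45: heading 0 -> 45
  REPEAT 3 [
    -- iteration 1/3 --
    FD 2: (5,0) -> (6.414,1.414) [heading=45, draw]
    FD 5: (6.414,1.414) -> (9.95,4.95) [heading=45, draw]
    BK 2: (9.95,4.95) -> (8.536,3.536) [heading=45, draw]
    -- iteration 2/3 --
    FD 2: (8.536,3.536) -> (9.95,4.95) [heading=45, draw]
    FD 5: (9.95,4.95) -> (13.485,8.485) [heading=45, draw]
    BK 2: (13.485,8.485) -> (12.071,7.071) [heading=45, draw]
    -- iteration 3/3 --
    FD 2: (12.071,7.071) -> (13.485,8.485) [heading=45, draw]
    FD 5: (13.485,8.485) -> (17.021,12.021) [heading=45, draw]
    BK 2: (17.021,12.021) -> (15.607,10.607) [heading=45, draw]
  ]
  -- iteration 2/2 --
  FD 5: (15.607,10.607) -> (19.142,14.142) [heading=45, draw]
  LT 45: heading 45 -> 90
  REPEAT 3 [
    -- iteration 1/3 --
    FD 2: (19.142,14.142) -> (19.142,16.142) [heading=90, draw]
    FD 5: (19.142,16.142) -> (19.142,21.142) [heading=90, draw]
    BK 2: (19.142,21.142) -> (19.142,19.142) [heading=90, draw]
    -- iteration 2/3 --
    FD 2: (19.142,19.142) -> (19.142,21.142) [heading=90, draw]
    FD 5: (19.142,21.142) -> (19.142,26.142) [heading=90, draw]
    BK 2: (19.142,26.142) -> (19.142,24.142) [heading=90, draw]
    -- iteration 3/3 --
    FD 2: (19.142,24.142) -> (19.142,26.142) [heading=90, draw]
    FD 5: (19.142,26.142) -> (19.142,31.142) [heading=90, draw]
    BK 2: (19.142,31.142) -> (19.142,29.142) [heading=90, draw]
  ]
]
Final: pos=(19.142,29.142), heading=90, 20 segment(s) drawn

Answer: 19.142 29.142 90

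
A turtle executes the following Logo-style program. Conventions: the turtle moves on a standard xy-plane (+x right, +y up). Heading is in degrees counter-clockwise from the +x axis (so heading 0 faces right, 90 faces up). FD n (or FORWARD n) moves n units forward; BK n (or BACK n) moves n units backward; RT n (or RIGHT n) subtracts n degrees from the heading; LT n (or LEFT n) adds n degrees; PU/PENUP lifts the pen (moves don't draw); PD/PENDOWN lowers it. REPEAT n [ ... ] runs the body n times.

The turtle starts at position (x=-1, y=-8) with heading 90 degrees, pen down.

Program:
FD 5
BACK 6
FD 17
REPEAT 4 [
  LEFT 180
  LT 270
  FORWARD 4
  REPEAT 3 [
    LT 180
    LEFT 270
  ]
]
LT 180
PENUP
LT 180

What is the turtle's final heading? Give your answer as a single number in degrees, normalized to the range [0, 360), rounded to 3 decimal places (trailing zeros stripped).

Answer: 90

Derivation:
Executing turtle program step by step:
Start: pos=(-1,-8), heading=90, pen down
FD 5: (-1,-8) -> (-1,-3) [heading=90, draw]
BK 6: (-1,-3) -> (-1,-9) [heading=90, draw]
FD 17: (-1,-9) -> (-1,8) [heading=90, draw]
REPEAT 4 [
  -- iteration 1/4 --
  LT 180: heading 90 -> 270
  LT 270: heading 270 -> 180
  FD 4: (-1,8) -> (-5,8) [heading=180, draw]
  REPEAT 3 [
    -- iteration 1/3 --
    LT 180: heading 180 -> 0
    LT 270: heading 0 -> 270
    -- iteration 2/3 --
    LT 180: heading 270 -> 90
    LT 270: heading 90 -> 0
    -- iteration 3/3 --
    LT 180: heading 0 -> 180
    LT 270: heading 180 -> 90
  ]
  -- iteration 2/4 --
  LT 180: heading 90 -> 270
  LT 270: heading 270 -> 180
  FD 4: (-5,8) -> (-9,8) [heading=180, draw]
  REPEAT 3 [
    -- iteration 1/3 --
    LT 180: heading 180 -> 0
    LT 270: heading 0 -> 270
    -- iteration 2/3 --
    LT 180: heading 270 -> 90
    LT 270: heading 90 -> 0
    -- iteration 3/3 --
    LT 180: heading 0 -> 180
    LT 270: heading 180 -> 90
  ]
  -- iteration 3/4 --
  LT 180: heading 90 -> 270
  LT 270: heading 270 -> 180
  FD 4: (-9,8) -> (-13,8) [heading=180, draw]
  REPEAT 3 [
    -- iteration 1/3 --
    LT 180: heading 180 -> 0
    LT 270: heading 0 -> 270
    -- iteration 2/3 --
    LT 180: heading 270 -> 90
    LT 270: heading 90 -> 0
    -- iteration 3/3 --
    LT 180: heading 0 -> 180
    LT 270: heading 180 -> 90
  ]
  -- iteration 4/4 --
  LT 180: heading 90 -> 270
  LT 270: heading 270 -> 180
  FD 4: (-13,8) -> (-17,8) [heading=180, draw]
  REPEAT 3 [
    -- iteration 1/3 --
    LT 180: heading 180 -> 0
    LT 270: heading 0 -> 270
    -- iteration 2/3 --
    LT 180: heading 270 -> 90
    LT 270: heading 90 -> 0
    -- iteration 3/3 --
    LT 180: heading 0 -> 180
    LT 270: heading 180 -> 90
  ]
]
LT 180: heading 90 -> 270
PU: pen up
LT 180: heading 270 -> 90
Final: pos=(-17,8), heading=90, 7 segment(s) drawn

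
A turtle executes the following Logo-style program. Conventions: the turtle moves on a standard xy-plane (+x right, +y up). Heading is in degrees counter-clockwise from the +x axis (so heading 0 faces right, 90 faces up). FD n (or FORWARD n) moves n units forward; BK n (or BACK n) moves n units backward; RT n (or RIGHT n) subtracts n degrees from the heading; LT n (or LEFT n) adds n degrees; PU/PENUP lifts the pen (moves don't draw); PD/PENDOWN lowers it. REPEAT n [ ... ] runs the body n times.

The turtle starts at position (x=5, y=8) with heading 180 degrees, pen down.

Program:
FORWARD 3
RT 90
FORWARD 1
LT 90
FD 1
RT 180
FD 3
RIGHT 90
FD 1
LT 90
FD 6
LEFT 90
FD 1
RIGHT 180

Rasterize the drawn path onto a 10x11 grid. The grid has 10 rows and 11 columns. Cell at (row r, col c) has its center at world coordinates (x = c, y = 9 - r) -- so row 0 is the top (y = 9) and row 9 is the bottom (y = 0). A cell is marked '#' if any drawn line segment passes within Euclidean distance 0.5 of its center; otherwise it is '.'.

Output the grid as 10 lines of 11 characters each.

Answer: .####.....#
..#########
...........
...........
...........
...........
...........
...........
...........
...........

Derivation:
Segment 0: (5,8) -> (2,8)
Segment 1: (2,8) -> (2,9)
Segment 2: (2,9) -> (1,9)
Segment 3: (1,9) -> (4,9)
Segment 4: (4,9) -> (4,8)
Segment 5: (4,8) -> (10,8)
Segment 6: (10,8) -> (10,9)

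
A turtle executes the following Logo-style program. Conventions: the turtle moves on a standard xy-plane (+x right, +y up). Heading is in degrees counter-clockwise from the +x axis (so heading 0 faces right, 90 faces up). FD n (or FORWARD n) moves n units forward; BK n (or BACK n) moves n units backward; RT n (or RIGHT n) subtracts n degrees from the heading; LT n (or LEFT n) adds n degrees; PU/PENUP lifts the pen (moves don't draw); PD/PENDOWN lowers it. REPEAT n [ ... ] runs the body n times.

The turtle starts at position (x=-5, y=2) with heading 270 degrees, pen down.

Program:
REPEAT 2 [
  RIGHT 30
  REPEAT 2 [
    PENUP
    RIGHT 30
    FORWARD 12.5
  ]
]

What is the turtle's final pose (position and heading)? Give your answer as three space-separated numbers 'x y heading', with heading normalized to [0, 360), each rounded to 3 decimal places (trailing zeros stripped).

Executing turtle program step by step:
Start: pos=(-5,2), heading=270, pen down
REPEAT 2 [
  -- iteration 1/2 --
  RT 30: heading 270 -> 240
  REPEAT 2 [
    -- iteration 1/2 --
    PU: pen up
    RT 30: heading 240 -> 210
    FD 12.5: (-5,2) -> (-15.825,-4.25) [heading=210, move]
    -- iteration 2/2 --
    PU: pen up
    RT 30: heading 210 -> 180
    FD 12.5: (-15.825,-4.25) -> (-28.325,-4.25) [heading=180, move]
  ]
  -- iteration 2/2 --
  RT 30: heading 180 -> 150
  REPEAT 2 [
    -- iteration 1/2 --
    PU: pen up
    RT 30: heading 150 -> 120
    FD 12.5: (-28.325,-4.25) -> (-34.575,6.575) [heading=120, move]
    -- iteration 2/2 --
    PU: pen up
    RT 30: heading 120 -> 90
    FD 12.5: (-34.575,6.575) -> (-34.575,19.075) [heading=90, move]
  ]
]
Final: pos=(-34.575,19.075), heading=90, 0 segment(s) drawn

Answer: -34.575 19.075 90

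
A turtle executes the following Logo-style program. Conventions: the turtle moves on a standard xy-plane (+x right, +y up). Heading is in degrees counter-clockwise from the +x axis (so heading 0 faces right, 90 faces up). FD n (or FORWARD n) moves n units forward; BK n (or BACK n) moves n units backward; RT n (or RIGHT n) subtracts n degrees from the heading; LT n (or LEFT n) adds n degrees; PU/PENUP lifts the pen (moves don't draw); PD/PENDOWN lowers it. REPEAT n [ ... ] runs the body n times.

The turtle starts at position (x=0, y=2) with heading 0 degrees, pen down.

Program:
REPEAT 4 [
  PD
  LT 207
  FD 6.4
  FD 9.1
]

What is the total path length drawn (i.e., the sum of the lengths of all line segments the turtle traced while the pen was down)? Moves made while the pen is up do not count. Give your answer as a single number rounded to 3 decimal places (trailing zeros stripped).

Executing turtle program step by step:
Start: pos=(0,2), heading=0, pen down
REPEAT 4 [
  -- iteration 1/4 --
  PD: pen down
  LT 207: heading 0 -> 207
  FD 6.4: (0,2) -> (-5.702,-0.906) [heading=207, draw]
  FD 9.1: (-5.702,-0.906) -> (-13.811,-5.037) [heading=207, draw]
  -- iteration 2/4 --
  PD: pen down
  LT 207: heading 207 -> 54
  FD 6.4: (-13.811,-5.037) -> (-10.049,0.141) [heading=54, draw]
  FD 9.1: (-10.049,0.141) -> (-4.7,7.503) [heading=54, draw]
  -- iteration 3/4 --
  PD: pen down
  LT 207: heading 54 -> 261
  FD 6.4: (-4.7,7.503) -> (-5.701,1.182) [heading=261, draw]
  FD 9.1: (-5.701,1.182) -> (-7.125,-7.806) [heading=261, draw]
  -- iteration 4/4 --
  PD: pen down
  LT 207: heading 261 -> 108
  FD 6.4: (-7.125,-7.806) -> (-9.102,-1.719) [heading=108, draw]
  FD 9.1: (-9.102,-1.719) -> (-11.914,6.935) [heading=108, draw]
]
Final: pos=(-11.914,6.935), heading=108, 8 segment(s) drawn

Segment lengths:
  seg 1: (0,2) -> (-5.702,-0.906), length = 6.4
  seg 2: (-5.702,-0.906) -> (-13.811,-5.037), length = 9.1
  seg 3: (-13.811,-5.037) -> (-10.049,0.141), length = 6.4
  seg 4: (-10.049,0.141) -> (-4.7,7.503), length = 9.1
  seg 5: (-4.7,7.503) -> (-5.701,1.182), length = 6.4
  seg 6: (-5.701,1.182) -> (-7.125,-7.806), length = 9.1
  seg 7: (-7.125,-7.806) -> (-9.102,-1.719), length = 6.4
  seg 8: (-9.102,-1.719) -> (-11.914,6.935), length = 9.1
Total = 62

Answer: 62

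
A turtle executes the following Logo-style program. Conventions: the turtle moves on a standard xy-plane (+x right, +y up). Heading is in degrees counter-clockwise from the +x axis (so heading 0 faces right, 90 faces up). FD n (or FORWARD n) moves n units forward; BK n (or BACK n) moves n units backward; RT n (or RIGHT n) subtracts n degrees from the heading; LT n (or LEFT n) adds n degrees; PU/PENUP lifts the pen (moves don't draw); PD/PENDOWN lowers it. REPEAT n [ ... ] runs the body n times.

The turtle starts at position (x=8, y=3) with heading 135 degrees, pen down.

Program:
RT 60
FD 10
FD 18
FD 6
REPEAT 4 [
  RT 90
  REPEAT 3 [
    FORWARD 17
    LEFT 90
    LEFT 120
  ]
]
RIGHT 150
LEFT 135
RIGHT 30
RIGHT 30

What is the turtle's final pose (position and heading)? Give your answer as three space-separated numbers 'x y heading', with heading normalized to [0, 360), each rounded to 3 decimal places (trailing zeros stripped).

Executing turtle program step by step:
Start: pos=(8,3), heading=135, pen down
RT 60: heading 135 -> 75
FD 10: (8,3) -> (10.588,12.659) [heading=75, draw]
FD 18: (10.588,12.659) -> (15.247,30.046) [heading=75, draw]
FD 6: (15.247,30.046) -> (16.8,35.841) [heading=75, draw]
REPEAT 4 [
  -- iteration 1/4 --
  RT 90: heading 75 -> 345
  REPEAT 3 [
    -- iteration 1/3 --
    FD 17: (16.8,35.841) -> (33.221,31.442) [heading=345, draw]
    LT 90: heading 345 -> 75
    LT 120: heading 75 -> 195
    -- iteration 2/3 --
    FD 17: (33.221,31.442) -> (16.8,27.042) [heading=195, draw]
    LT 90: heading 195 -> 285
    LT 120: heading 285 -> 45
    -- iteration 3/3 --
    FD 17: (16.8,27.042) -> (28.821,39.062) [heading=45, draw]
    LT 90: heading 45 -> 135
    LT 120: heading 135 -> 255
  ]
  -- iteration 2/4 --
  RT 90: heading 255 -> 165
  REPEAT 3 [
    -- iteration 1/3 --
    FD 17: (28.821,39.062) -> (12.4,43.462) [heading=165, draw]
    LT 90: heading 165 -> 255
    LT 120: heading 255 -> 15
    -- iteration 2/3 --
    FD 17: (12.4,43.462) -> (28.821,47.862) [heading=15, draw]
    LT 90: heading 15 -> 105
    LT 120: heading 105 -> 225
    -- iteration 3/3 --
    FD 17: (28.821,47.862) -> (16.8,35.841) [heading=225, draw]
    LT 90: heading 225 -> 315
    LT 120: heading 315 -> 75
  ]
  -- iteration 3/4 --
  RT 90: heading 75 -> 345
  REPEAT 3 [
    -- iteration 1/3 --
    FD 17: (16.8,35.841) -> (33.221,31.442) [heading=345, draw]
    LT 90: heading 345 -> 75
    LT 120: heading 75 -> 195
    -- iteration 2/3 --
    FD 17: (33.221,31.442) -> (16.8,27.042) [heading=195, draw]
    LT 90: heading 195 -> 285
    LT 120: heading 285 -> 45
    -- iteration 3/3 --
    FD 17: (16.8,27.042) -> (28.821,39.062) [heading=45, draw]
    LT 90: heading 45 -> 135
    LT 120: heading 135 -> 255
  ]
  -- iteration 4/4 --
  RT 90: heading 255 -> 165
  REPEAT 3 [
    -- iteration 1/3 --
    FD 17: (28.821,39.062) -> (12.4,43.462) [heading=165, draw]
    LT 90: heading 165 -> 255
    LT 120: heading 255 -> 15
    -- iteration 2/3 --
    FD 17: (12.4,43.462) -> (28.821,47.862) [heading=15, draw]
    LT 90: heading 15 -> 105
    LT 120: heading 105 -> 225
    -- iteration 3/3 --
    FD 17: (28.821,47.862) -> (16.8,35.841) [heading=225, draw]
    LT 90: heading 225 -> 315
    LT 120: heading 315 -> 75
  ]
]
RT 150: heading 75 -> 285
LT 135: heading 285 -> 60
RT 30: heading 60 -> 30
RT 30: heading 30 -> 0
Final: pos=(16.8,35.841), heading=0, 15 segment(s) drawn

Answer: 16.8 35.841 0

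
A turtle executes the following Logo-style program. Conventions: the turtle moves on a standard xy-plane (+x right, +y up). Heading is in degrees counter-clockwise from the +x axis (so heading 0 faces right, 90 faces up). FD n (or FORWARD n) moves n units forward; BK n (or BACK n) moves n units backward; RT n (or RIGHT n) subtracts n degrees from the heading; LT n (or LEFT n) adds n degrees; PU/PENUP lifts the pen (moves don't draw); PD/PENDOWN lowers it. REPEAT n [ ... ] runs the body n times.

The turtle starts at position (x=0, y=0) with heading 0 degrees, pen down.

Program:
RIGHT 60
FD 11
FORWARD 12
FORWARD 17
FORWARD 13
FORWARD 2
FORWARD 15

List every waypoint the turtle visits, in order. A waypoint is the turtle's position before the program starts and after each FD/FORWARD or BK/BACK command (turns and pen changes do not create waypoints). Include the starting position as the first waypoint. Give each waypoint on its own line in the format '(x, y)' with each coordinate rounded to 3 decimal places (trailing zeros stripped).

Answer: (0, 0)
(5.5, -9.526)
(11.5, -19.919)
(20, -34.641)
(26.5, -45.899)
(27.5, -47.631)
(35, -60.622)

Derivation:
Executing turtle program step by step:
Start: pos=(0,0), heading=0, pen down
RT 60: heading 0 -> 300
FD 11: (0,0) -> (5.5,-9.526) [heading=300, draw]
FD 12: (5.5,-9.526) -> (11.5,-19.919) [heading=300, draw]
FD 17: (11.5,-19.919) -> (20,-34.641) [heading=300, draw]
FD 13: (20,-34.641) -> (26.5,-45.899) [heading=300, draw]
FD 2: (26.5,-45.899) -> (27.5,-47.631) [heading=300, draw]
FD 15: (27.5,-47.631) -> (35,-60.622) [heading=300, draw]
Final: pos=(35,-60.622), heading=300, 6 segment(s) drawn
Waypoints (7 total):
(0, 0)
(5.5, -9.526)
(11.5, -19.919)
(20, -34.641)
(26.5, -45.899)
(27.5, -47.631)
(35, -60.622)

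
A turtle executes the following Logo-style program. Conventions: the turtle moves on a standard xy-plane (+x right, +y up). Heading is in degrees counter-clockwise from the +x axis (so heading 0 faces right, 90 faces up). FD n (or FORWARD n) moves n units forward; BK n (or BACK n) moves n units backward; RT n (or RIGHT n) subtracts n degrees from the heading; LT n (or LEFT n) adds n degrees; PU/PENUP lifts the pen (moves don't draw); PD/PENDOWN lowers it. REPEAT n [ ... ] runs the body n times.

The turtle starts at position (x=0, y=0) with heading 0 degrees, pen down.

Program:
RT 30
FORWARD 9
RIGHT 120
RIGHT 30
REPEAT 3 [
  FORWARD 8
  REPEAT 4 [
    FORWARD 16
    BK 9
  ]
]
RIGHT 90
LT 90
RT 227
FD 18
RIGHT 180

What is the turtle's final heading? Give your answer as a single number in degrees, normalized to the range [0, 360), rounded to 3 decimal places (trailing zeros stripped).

Executing turtle program step by step:
Start: pos=(0,0), heading=0, pen down
RT 30: heading 0 -> 330
FD 9: (0,0) -> (7.794,-4.5) [heading=330, draw]
RT 120: heading 330 -> 210
RT 30: heading 210 -> 180
REPEAT 3 [
  -- iteration 1/3 --
  FD 8: (7.794,-4.5) -> (-0.206,-4.5) [heading=180, draw]
  REPEAT 4 [
    -- iteration 1/4 --
    FD 16: (-0.206,-4.5) -> (-16.206,-4.5) [heading=180, draw]
    BK 9: (-16.206,-4.5) -> (-7.206,-4.5) [heading=180, draw]
    -- iteration 2/4 --
    FD 16: (-7.206,-4.5) -> (-23.206,-4.5) [heading=180, draw]
    BK 9: (-23.206,-4.5) -> (-14.206,-4.5) [heading=180, draw]
    -- iteration 3/4 --
    FD 16: (-14.206,-4.5) -> (-30.206,-4.5) [heading=180, draw]
    BK 9: (-30.206,-4.5) -> (-21.206,-4.5) [heading=180, draw]
    -- iteration 4/4 --
    FD 16: (-21.206,-4.5) -> (-37.206,-4.5) [heading=180, draw]
    BK 9: (-37.206,-4.5) -> (-28.206,-4.5) [heading=180, draw]
  ]
  -- iteration 2/3 --
  FD 8: (-28.206,-4.5) -> (-36.206,-4.5) [heading=180, draw]
  REPEAT 4 [
    -- iteration 1/4 --
    FD 16: (-36.206,-4.5) -> (-52.206,-4.5) [heading=180, draw]
    BK 9: (-52.206,-4.5) -> (-43.206,-4.5) [heading=180, draw]
    -- iteration 2/4 --
    FD 16: (-43.206,-4.5) -> (-59.206,-4.5) [heading=180, draw]
    BK 9: (-59.206,-4.5) -> (-50.206,-4.5) [heading=180, draw]
    -- iteration 3/4 --
    FD 16: (-50.206,-4.5) -> (-66.206,-4.5) [heading=180, draw]
    BK 9: (-66.206,-4.5) -> (-57.206,-4.5) [heading=180, draw]
    -- iteration 4/4 --
    FD 16: (-57.206,-4.5) -> (-73.206,-4.5) [heading=180, draw]
    BK 9: (-73.206,-4.5) -> (-64.206,-4.5) [heading=180, draw]
  ]
  -- iteration 3/3 --
  FD 8: (-64.206,-4.5) -> (-72.206,-4.5) [heading=180, draw]
  REPEAT 4 [
    -- iteration 1/4 --
    FD 16: (-72.206,-4.5) -> (-88.206,-4.5) [heading=180, draw]
    BK 9: (-88.206,-4.5) -> (-79.206,-4.5) [heading=180, draw]
    -- iteration 2/4 --
    FD 16: (-79.206,-4.5) -> (-95.206,-4.5) [heading=180, draw]
    BK 9: (-95.206,-4.5) -> (-86.206,-4.5) [heading=180, draw]
    -- iteration 3/4 --
    FD 16: (-86.206,-4.5) -> (-102.206,-4.5) [heading=180, draw]
    BK 9: (-102.206,-4.5) -> (-93.206,-4.5) [heading=180, draw]
    -- iteration 4/4 --
    FD 16: (-93.206,-4.5) -> (-109.206,-4.5) [heading=180, draw]
    BK 9: (-109.206,-4.5) -> (-100.206,-4.5) [heading=180, draw]
  ]
]
RT 90: heading 180 -> 90
LT 90: heading 90 -> 180
RT 227: heading 180 -> 313
FD 18: (-100.206,-4.5) -> (-87.93,-17.664) [heading=313, draw]
RT 180: heading 313 -> 133
Final: pos=(-87.93,-17.664), heading=133, 29 segment(s) drawn

Answer: 133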